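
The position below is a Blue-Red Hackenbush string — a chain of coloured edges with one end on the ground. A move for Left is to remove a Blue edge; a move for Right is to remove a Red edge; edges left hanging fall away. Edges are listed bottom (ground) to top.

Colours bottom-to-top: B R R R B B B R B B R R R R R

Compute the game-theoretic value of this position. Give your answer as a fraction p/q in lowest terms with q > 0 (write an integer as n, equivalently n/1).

Prefix values for B R R R B B B R B B R R R R R via {L|R} + simplicity:
G_1 [B]  L=[0]  R=[none]  -> 1
G_2 [BR]  L=[0]  R=[1]  -> 1/2
G_3 [BRR]  L=[0]  R=[1/2 1]  -> 1/4
G_4 [BRRR]  L=[0]  R=[1/4 1/2 1]  -> 1/8
G_5 [BRRRB]  L=[0 1/8]  R=[1/4 1/2 1]  -> 3/16
G_6 [BRRRBB]  L=[0 1/8 3/16]  R=[1/4 1/2 1]  -> 7/32
G_7 [BRRRBBB]  L=[0 1/8 3/16 7/32]  R=[1/4 1/2 1]  -> 15/64
G_8 [BRRRBBBR]  L=[0 1/8 3/16 7/32]  R=[15/64 1/4 1/2 1]  -> 29/128
G_9 [BRRRBBBRB]  L=[0 1/8 3/16 7/32 29/128]  R=[15/64 1/4 1/2 1]  -> 59/256
G_10 [BRRRBBBRBB]  L=[0 1/8 3/16 7/32 29/128 59/256]  R=[15/64 1/4 1/2 1]  -> 119/512
G_11 [BRRRBBBRBBR]  L=[0 1/8 3/16 7/32 29/128 59/256]  R=[119/512 15/64 1/4 1/2 1]  -> 237/1024
G_12 [BRRRBBBRBBRR]  L=[0 1/8 3/16 7/32 29/128 59/256]  R=[237/1024 119/512 15/64 1/4 1/2 1]  -> 473/2048
G_13 [BRRRBBBRBBRRR]  L=[0 1/8 3/16 7/32 29/128 59/256]  R=[473/2048 237/1024 119/512 15/64 1/4 1/2 1]  -> 945/4096
G_14 [BRRRBBBRBBRRRR]  L=[0 1/8 3/16 7/32 29/128 59/256]  R=[945/4096 473/2048 237/1024 119/512 15/64 1/4 1/2 1]  -> 1889/8192
G_15 [BRRRBBBRBBRRRRR]  L=[0 1/8 3/16 7/32 29/128 59/256]  R=[1889/8192 945/4096 473/2048 237/1024 119/512 15/64 1/4 1/2 1]  -> 3777/16384

3777/16384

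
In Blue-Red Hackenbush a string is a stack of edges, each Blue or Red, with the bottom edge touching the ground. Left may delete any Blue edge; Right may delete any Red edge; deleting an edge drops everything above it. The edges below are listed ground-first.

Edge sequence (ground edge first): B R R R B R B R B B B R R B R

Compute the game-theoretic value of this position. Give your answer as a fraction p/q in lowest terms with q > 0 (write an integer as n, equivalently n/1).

2789/16384

Recurse on prefixes of the 15-edge string B R R R B R B R B B B R R B R:
step 1: add B to get B; options L={ 0 } R={ · } so 1
step 2: add R to get BR; options L={ 0 } R={ 1 } so 1/2
step 3: add R to get BRR; options L={ 0 } R={ 1/2, 1 } so 1/4
step 4: add R to get BRRR; options L={ 0 } R={ 1/4, 1/2, 1 } so 1/8
step 5: add B to get BRRRB; options L={ 0, 1/8 } R={ 1/4, 1/2, 1 } so 3/16
step 6: add R to get BRRRBR; options L={ 0, 1/8 } R={ 3/16, 1/4, 1/2, 1 } so 5/32
step 7: add B to get BRRRBRB; options L={ 0, 1/8, 5/32 } R={ 3/16, 1/4, 1/2, 1 } so 11/64
step 8: add R to get BRRRBRBR; options L={ 0, 1/8, 5/32 } R={ 11/64, 3/16, 1/4, 1/2, 1 } so 21/128
step 9: add B to get BRRRBRBRB; options L={ 0, 1/8, 5/32, 21/128 } R={ 11/64, 3/16, 1/4, 1/2, 1 } so 43/256
step 10: add B to get BRRRBRBRBB; options L={ 0, 1/8, 5/32, 21/128, 43/256 } R={ 11/64, 3/16, 1/4, 1/2, 1 } so 87/512
step 11: add B to get BRRRBRBRBBB; options L={ 0, 1/8, 5/32, 21/128, 43/256, 87/512 } R={ 11/64, 3/16, 1/4, 1/2, 1 } so 175/1024
step 12: add R to get BRRRBRBRBBBR; options L={ 0, 1/8, 5/32, 21/128, 43/256, 87/512 } R={ 175/1024, 11/64, 3/16, 1/4, 1/2, 1 } so 349/2048
step 13: add R to get BRRRBRBRBBBRR; options L={ 0, 1/8, 5/32, 21/128, 43/256, 87/512 } R={ 349/2048, 175/1024, 11/64, 3/16, 1/4, 1/2, 1 } so 697/4096
step 14: add B to get BRRRBRBRBBBRRB; options L={ 0, 1/8, 5/32, 21/128, 43/256, 87/512, 697/4096 } R={ 349/2048, 175/1024, 11/64, 3/16, 1/4, 1/2, 1 } so 1395/8192
step 15: add R to get BRRRBRBRBBBRRBR; options L={ 0, 1/8, 5/32, 21/128, 43/256, 87/512, 697/4096 } R={ 1395/8192, 349/2048, 175/1024, 11/64, 3/16, 1/4, 1/2, 1 } so 2789/16384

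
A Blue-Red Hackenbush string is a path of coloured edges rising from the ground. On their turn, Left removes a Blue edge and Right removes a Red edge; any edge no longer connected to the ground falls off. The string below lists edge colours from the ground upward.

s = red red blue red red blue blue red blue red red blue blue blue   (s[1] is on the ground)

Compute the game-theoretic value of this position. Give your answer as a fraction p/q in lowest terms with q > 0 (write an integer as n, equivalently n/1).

-7345/4096

Build v(s[:k]) for k = 1..14, string s = red red blue red red blue blue red blue red red blue blue blue.
step 1: add red to get r; options L={ — } R={ 0 } — -1
step 2: add red to get rr; options L={ — } R={ -1; 0 } — -2
step 3: add blue to get rrb; options L={ -2 } R={ -1; 0 } — -3/2
step 4: add red to get rrbr; options L={ -2 } R={ -3/2; -1; 0 } — -7/4
step 5: add red to get rrbrr; options L={ -2 } R={ -7/4; -3/2; -1; 0 } — -15/8
step 6: add blue to get rrbrrb; options L={ -2; -15/8 } R={ -7/4; -3/2; -1; 0 } — -29/16
step 7: add blue to get rrbrrbb; options L={ -2; -15/8; -29/16 } R={ -7/4; -3/2; -1; 0 } — -57/32
step 8: add red to get rrbrrbbr; options L={ -2; -15/8; -29/16 } R={ -57/32; -7/4; -3/2; -1; 0 } — -115/64
step 9: add blue to get rrbrrbbrb; options L={ -2; -15/8; -29/16; -115/64 } R={ -57/32; -7/4; -3/2; -1; 0 } — -229/128
step 10: add red to get rrbrrbbrbr; options L={ -2; -15/8; -29/16; -115/64 } R={ -229/128; -57/32; -7/4; -3/2; -1; 0 } — -459/256
step 11: add red to get rrbrrbbrbrr; options L={ -2; -15/8; -29/16; -115/64 } R={ -459/256; -229/128; -57/32; -7/4; -3/2; -1; 0 } — -919/512
step 12: add blue to get rrbrrbbrbrrb; options L={ -2; -15/8; -29/16; -115/64; -919/512 } R={ -459/256; -229/128; -57/32; -7/4; -3/2; -1; 0 } — -1837/1024
step 13: add blue to get rrbrrbbrbrrbb; options L={ -2; -15/8; -29/16; -115/64; -919/512; -1837/1024 } R={ -459/256; -229/128; -57/32; -7/4; -3/2; -1; 0 } — -3673/2048
step 14: add blue to get rrbrrbbrbrrbbb; options L={ -2; -15/8; -29/16; -115/64; -919/512; -1837/1024; -3673/2048 } R={ -459/256; -229/128; -57/32; -7/4; -3/2; -1; 0 } — -7345/4096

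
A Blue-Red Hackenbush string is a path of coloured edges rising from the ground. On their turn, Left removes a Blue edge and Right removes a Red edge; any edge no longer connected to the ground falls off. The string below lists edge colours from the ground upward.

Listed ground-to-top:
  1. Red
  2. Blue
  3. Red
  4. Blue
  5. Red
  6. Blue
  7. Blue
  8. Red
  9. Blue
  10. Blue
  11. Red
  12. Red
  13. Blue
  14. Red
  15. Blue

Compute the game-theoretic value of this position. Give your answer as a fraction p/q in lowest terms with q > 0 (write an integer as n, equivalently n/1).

-10549/16384

Build G(s[:k]) for k = 1..15, string s = Red Blue Red Blue Red Blue Blue Red Blue Blue Red Red Blue Red Blue.
G_1 [R]  L=[·]  R=[0]  — -1
G_2 [RB]  L=[-1]  R=[0]  — -1/2
G_3 [RBR]  L=[-1]  R=[-1/2, 0]  — -3/4
G_4 [RBRB]  L=[-1, -3/4]  R=[-1/2, 0]  — -5/8
G_5 [RBRBR]  L=[-1, -3/4]  R=[-5/8, -1/2, 0]  — -11/16
G_6 [RBRBRB]  L=[-1, -3/4, -11/16]  R=[-5/8, -1/2, 0]  — -21/32
G_7 [RBRBRBB]  L=[-1, -3/4, -11/16, -21/32]  R=[-5/8, -1/2, 0]  — -41/64
G_8 [RBRBRBBR]  L=[-1, -3/4, -11/16, -21/32]  R=[-41/64, -5/8, -1/2, 0]  — -83/128
G_9 [RBRBRBBRB]  L=[-1, -3/4, -11/16, -21/32, -83/128]  R=[-41/64, -5/8, -1/2, 0]  — -165/256
G_10 [RBRBRBBRBB]  L=[-1, -3/4, -11/16, -21/32, -83/128, -165/256]  R=[-41/64, -5/8, -1/2, 0]  — -329/512
G_11 [RBRBRBBRBBR]  L=[-1, -3/4, -11/16, -21/32, -83/128, -165/256]  R=[-329/512, -41/64, -5/8, -1/2, 0]  — -659/1024
G_12 [RBRBRBBRBBRR]  L=[-1, -3/4, -11/16, -21/32, -83/128, -165/256]  R=[-659/1024, -329/512, -41/64, -5/8, -1/2, 0]  — -1319/2048
G_13 [RBRBRBBRBBRRB]  L=[-1, -3/4, -11/16, -21/32, -83/128, -165/256, -1319/2048]  R=[-659/1024, -329/512, -41/64, -5/8, -1/2, 0]  — -2637/4096
G_14 [RBRBRBBRBBRRBR]  L=[-1, -3/4, -11/16, -21/32, -83/128, -165/256, -1319/2048]  R=[-2637/4096, -659/1024, -329/512, -41/64, -5/8, -1/2, 0]  — -5275/8192
G_15 [RBRBRBBRBBRRBRB]  L=[-1, -3/4, -11/16, -21/32, -83/128, -165/256, -1319/2048, -5275/8192]  R=[-2637/4096, -659/1024, -329/512, -41/64, -5/8, -1/2, 0]  — -10549/16384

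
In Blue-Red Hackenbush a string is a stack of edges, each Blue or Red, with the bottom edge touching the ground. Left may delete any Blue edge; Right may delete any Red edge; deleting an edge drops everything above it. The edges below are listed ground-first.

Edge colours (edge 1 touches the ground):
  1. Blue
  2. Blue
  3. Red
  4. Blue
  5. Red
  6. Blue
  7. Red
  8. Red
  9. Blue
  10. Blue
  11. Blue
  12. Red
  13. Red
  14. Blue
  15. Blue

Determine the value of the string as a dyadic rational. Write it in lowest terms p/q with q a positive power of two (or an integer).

Build G(s[:k]) for k = 1..15, string s = Blue Blue Red Blue Red Blue Red Red Blue Blue Blue Red Red Blue Blue.
edge 1 of 15 (Blue): { 0 |  } = 1
edge 2 of 15 (Blue): { 0,1 |  } = 2
edge 3 of 15 (Red): { 0,1 | 2 } = 3/2
edge 4 of 15 (Blue): { 0,1,3/2 | 2 } = 7/4
edge 5 of 15 (Red): { 0,1,3/2 | 7/4,2 } = 13/8
edge 6 of 15 (Blue): { 0,1,3/2,13/8 | 7/4,2 } = 27/16
edge 7 of 15 (Red): { 0,1,3/2,13/8 | 27/16,7/4,2 } = 53/32
edge 8 of 15 (Red): { 0,1,3/2,13/8 | 53/32,27/16,7/4,2 } = 105/64
edge 9 of 15 (Blue): { 0,1,3/2,13/8,105/64 | 53/32,27/16,7/4,2 } = 211/128
edge 10 of 15 (Blue): { 0,1,3/2,13/8,105/64,211/128 | 53/32,27/16,7/4,2 } = 423/256
edge 11 of 15 (Blue): { 0,1,3/2,13/8,105/64,211/128,423/256 | 53/32,27/16,7/4,2 } = 847/512
edge 12 of 15 (Red): { 0,1,3/2,13/8,105/64,211/128,423/256 | 847/512,53/32,27/16,7/4,2 } = 1693/1024
edge 13 of 15 (Red): { 0,1,3/2,13/8,105/64,211/128,423/256 | 1693/1024,847/512,53/32,27/16,7/4,2 } = 3385/2048
edge 14 of 15 (Blue): { 0,1,3/2,13/8,105/64,211/128,423/256,3385/2048 | 1693/1024,847/512,53/32,27/16,7/4,2 } = 6771/4096
edge 15 of 15 (Blue): { 0,1,3/2,13/8,105/64,211/128,423/256,3385/2048,6771/4096 | 1693/1024,847/512,53/32,27/16,7/4,2 } = 13543/8192

13543/8192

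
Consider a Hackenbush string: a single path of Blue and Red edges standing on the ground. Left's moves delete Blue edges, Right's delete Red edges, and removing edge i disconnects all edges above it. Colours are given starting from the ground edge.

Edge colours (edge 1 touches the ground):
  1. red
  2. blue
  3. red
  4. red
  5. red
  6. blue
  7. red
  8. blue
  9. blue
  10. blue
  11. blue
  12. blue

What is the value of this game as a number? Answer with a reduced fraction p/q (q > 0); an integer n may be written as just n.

edge 1 of 12 (red): { (no moves) | 0 } ⇒ -1
edge 2 of 12 (blue): { -1 | 0 } ⇒ -1/2
edge 3 of 12 (red): { -1 | -1/2, 0 } ⇒ -3/4
edge 4 of 12 (red): { -1 | -3/4, -1/2, 0 } ⇒ -7/8
edge 5 of 12 (red): { -1 | -7/8, -3/4, -1/2, 0 } ⇒ -15/16
edge 6 of 12 (blue): { -1, -15/16 | -7/8, -3/4, -1/2, 0 } ⇒ -29/32
edge 7 of 12 (red): { -1, -15/16 | -29/32, -7/8, -3/4, -1/2, 0 } ⇒ -59/64
edge 8 of 12 (blue): { -1, -15/16, -59/64 | -29/32, -7/8, -3/4, -1/2, 0 } ⇒ -117/128
edge 9 of 12 (blue): { -1, -15/16, -59/64, -117/128 | -29/32, -7/8, -3/4, -1/2, 0 } ⇒ -233/256
edge 10 of 12 (blue): { -1, -15/16, -59/64, -117/128, -233/256 | -29/32, -7/8, -3/4, -1/2, 0 } ⇒ -465/512
edge 11 of 12 (blue): { -1, -15/16, -59/64, -117/128, -233/256, -465/512 | -29/32, -7/8, -3/4, -1/2, 0 } ⇒ -929/1024
edge 12 of 12 (blue): { -1, -15/16, -59/64, -117/128, -233/256, -465/512, -929/1024 | -29/32, -7/8, -3/4, -1/2, 0 } ⇒ -1857/2048

-1857/2048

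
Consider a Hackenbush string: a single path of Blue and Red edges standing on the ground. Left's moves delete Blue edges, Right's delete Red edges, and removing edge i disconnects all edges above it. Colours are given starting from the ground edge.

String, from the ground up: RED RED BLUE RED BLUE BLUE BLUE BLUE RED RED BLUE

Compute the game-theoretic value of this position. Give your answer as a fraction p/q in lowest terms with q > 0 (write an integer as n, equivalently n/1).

Prefix values for RED RED BLUE RED BLUE BLUE BLUE BLUE RED RED BLUE via {L|R} + simplicity:
v_1 [R]  L=[·]  R=[0]  — -1
v_2 [RR]  L=[·]  R=[-1; 0]  — -2
v_3 [RRB]  L=[-2]  R=[-1; 0]  — -3/2
v_4 [RRBR]  L=[-2]  R=[-3/2; -1; 0]  — -7/4
v_5 [RRBRB]  L=[-2; -7/4]  R=[-3/2; -1; 0]  — -13/8
v_6 [RRBRBB]  L=[-2; -7/4; -13/8]  R=[-3/2; -1; 0]  — -25/16
v_7 [RRBRBBB]  L=[-2; -7/4; -13/8; -25/16]  R=[-3/2; -1; 0]  — -49/32
v_8 [RRBRBBBB]  L=[-2; -7/4; -13/8; -25/16; -49/32]  R=[-3/2; -1; 0]  — -97/64
v_9 [RRBRBBBBR]  L=[-2; -7/4; -13/8; -25/16; -49/32]  R=[-97/64; -3/2; -1; 0]  — -195/128
v_10 [RRBRBBBBRR]  L=[-2; -7/4; -13/8; -25/16; -49/32]  R=[-195/128; -97/64; -3/2; -1; 0]  — -391/256
v_11 [RRBRBBBBRRB]  L=[-2; -7/4; -13/8; -25/16; -49/32; -391/256]  R=[-195/128; -97/64; -3/2; -1; 0]  — -781/512

-781/512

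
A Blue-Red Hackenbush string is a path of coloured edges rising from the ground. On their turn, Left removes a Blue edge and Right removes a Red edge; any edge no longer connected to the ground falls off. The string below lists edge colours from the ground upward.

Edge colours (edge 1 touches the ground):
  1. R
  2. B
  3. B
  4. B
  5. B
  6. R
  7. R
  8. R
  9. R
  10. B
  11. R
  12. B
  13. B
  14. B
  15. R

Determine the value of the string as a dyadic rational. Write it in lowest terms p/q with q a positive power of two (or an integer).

-1955/16384

edge 1 of 15 (R): { none | 0 } → -1
edge 2 of 15 (B): { -1 | 0 } → -1/2
edge 3 of 15 (B): { -1, -1/2 | 0 } → -1/4
edge 4 of 15 (B): { -1, -1/2, -1/4 | 0 } → -1/8
edge 5 of 15 (B): { -1, -1/2, -1/4, -1/8 | 0 } → -1/16
edge 6 of 15 (R): { -1, -1/2, -1/4, -1/8 | -1/16, 0 } → -3/32
edge 7 of 15 (R): { -1, -1/2, -1/4, -1/8 | -3/32, -1/16, 0 } → -7/64
edge 8 of 15 (R): { -1, -1/2, -1/4, -1/8 | -7/64, -3/32, -1/16, 0 } → -15/128
edge 9 of 15 (R): { -1, -1/2, -1/4, -1/8 | -15/128, -7/64, -3/32, -1/16, 0 } → -31/256
edge 10 of 15 (B): { -1, -1/2, -1/4, -1/8, -31/256 | -15/128, -7/64, -3/32, -1/16, 0 } → -61/512
edge 11 of 15 (R): { -1, -1/2, -1/4, -1/8, -31/256 | -61/512, -15/128, -7/64, -3/32, -1/16, 0 } → -123/1024
edge 12 of 15 (B): { -1, -1/2, -1/4, -1/8, -31/256, -123/1024 | -61/512, -15/128, -7/64, -3/32, -1/16, 0 } → -245/2048
edge 13 of 15 (B): { -1, -1/2, -1/4, -1/8, -31/256, -123/1024, -245/2048 | -61/512, -15/128, -7/64, -3/32, -1/16, 0 } → -489/4096
edge 14 of 15 (B): { -1, -1/2, -1/4, -1/8, -31/256, -123/1024, -245/2048, -489/4096 | -61/512, -15/128, -7/64, -3/32, -1/16, 0 } → -977/8192
edge 15 of 15 (R): { -1, -1/2, -1/4, -1/8, -31/256, -123/1024, -245/2048, -489/4096 | -977/8192, -61/512, -15/128, -7/64, -3/32, -1/16, 0 } → -1955/16384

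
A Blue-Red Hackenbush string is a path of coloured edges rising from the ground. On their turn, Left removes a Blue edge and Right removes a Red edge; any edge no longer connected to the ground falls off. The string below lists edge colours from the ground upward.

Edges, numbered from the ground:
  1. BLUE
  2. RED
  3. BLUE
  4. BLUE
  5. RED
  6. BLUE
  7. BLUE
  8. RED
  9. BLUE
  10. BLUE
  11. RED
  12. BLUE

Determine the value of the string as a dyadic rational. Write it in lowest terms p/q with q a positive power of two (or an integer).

Recurse on prefixes of the 12-edge string BLUE RED BLUE BLUE RED BLUE BLUE RED BLUE BLUE RED BLUE:
g_1 [B]  L=[0]  R=[·]  ⇒ 1
g_2 [BR]  L=[0]  R=[1]  ⇒ 1/2
g_3 [BRB]  L=[0; 1/2]  R=[1]  ⇒ 3/4
g_4 [BRBB]  L=[0; 1/2; 3/4]  R=[1]  ⇒ 7/8
g_5 [BRBBR]  L=[0; 1/2; 3/4]  R=[7/8; 1]  ⇒ 13/16
g_6 [BRBBRB]  L=[0; 1/2; 3/4; 13/16]  R=[7/8; 1]  ⇒ 27/32
g_7 [BRBBRBB]  L=[0; 1/2; 3/4; 13/16; 27/32]  R=[7/8; 1]  ⇒ 55/64
g_8 [BRBBRBBR]  L=[0; 1/2; 3/4; 13/16; 27/32]  R=[55/64; 7/8; 1]  ⇒ 109/128
g_9 [BRBBRBBRB]  L=[0; 1/2; 3/4; 13/16; 27/32; 109/128]  R=[55/64; 7/8; 1]  ⇒ 219/256
g_10 [BRBBRBBRBB]  L=[0; 1/2; 3/4; 13/16; 27/32; 109/128; 219/256]  R=[55/64; 7/8; 1]  ⇒ 439/512
g_11 [BRBBRBBRBBR]  L=[0; 1/2; 3/4; 13/16; 27/32; 109/128; 219/256]  R=[439/512; 55/64; 7/8; 1]  ⇒ 877/1024
g_12 [BRBBRBBRBBRB]  L=[0; 1/2; 3/4; 13/16; 27/32; 109/128; 219/256; 877/1024]  R=[439/512; 55/64; 7/8; 1]  ⇒ 1755/2048

1755/2048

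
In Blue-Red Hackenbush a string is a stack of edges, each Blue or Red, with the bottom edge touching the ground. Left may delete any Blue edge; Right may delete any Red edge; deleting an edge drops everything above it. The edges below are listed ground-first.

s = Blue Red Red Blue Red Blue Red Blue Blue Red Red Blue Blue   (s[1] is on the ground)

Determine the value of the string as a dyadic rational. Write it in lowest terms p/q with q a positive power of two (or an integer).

step 1: add Blue to get B; options L={ 0 } R={ — } → 1
step 2: add Red to get BR; options L={ 0 } R={ 1 } → 1/2
step 3: add Red to get BRR; options L={ 0 } R={ 1/2, 1 } → 1/4
step 4: add Blue to get BRRB; options L={ 0, 1/4 } R={ 1/2, 1 } → 3/8
step 5: add Red to get BRRBR; options L={ 0, 1/4 } R={ 3/8, 1/2, 1 } → 5/16
step 6: add Blue to get BRRBRB; options L={ 0, 1/4, 5/16 } R={ 3/8, 1/2, 1 } → 11/32
step 7: add Red to get BRRBRBR; options L={ 0, 1/4, 5/16 } R={ 11/32, 3/8, 1/2, 1 } → 21/64
step 8: add Blue to get BRRBRBRB; options L={ 0, 1/4, 5/16, 21/64 } R={ 11/32, 3/8, 1/2, 1 } → 43/128
step 9: add Blue to get BRRBRBRBB; options L={ 0, 1/4, 5/16, 21/64, 43/128 } R={ 11/32, 3/8, 1/2, 1 } → 87/256
step 10: add Red to get BRRBRBRBBR; options L={ 0, 1/4, 5/16, 21/64, 43/128 } R={ 87/256, 11/32, 3/8, 1/2, 1 } → 173/512
step 11: add Red to get BRRBRBRBBRR; options L={ 0, 1/4, 5/16, 21/64, 43/128 } R={ 173/512, 87/256, 11/32, 3/8, 1/2, 1 } → 345/1024
step 12: add Blue to get BRRBRBRBBRRB; options L={ 0, 1/4, 5/16, 21/64, 43/128, 345/1024 } R={ 173/512, 87/256, 11/32, 3/8, 1/2, 1 } → 691/2048
step 13: add Blue to get BRRBRBRBBRRBB; options L={ 0, 1/4, 5/16, 21/64, 43/128, 345/1024, 691/2048 } R={ 173/512, 87/256, 11/32, 3/8, 1/2, 1 } → 1383/4096

1383/4096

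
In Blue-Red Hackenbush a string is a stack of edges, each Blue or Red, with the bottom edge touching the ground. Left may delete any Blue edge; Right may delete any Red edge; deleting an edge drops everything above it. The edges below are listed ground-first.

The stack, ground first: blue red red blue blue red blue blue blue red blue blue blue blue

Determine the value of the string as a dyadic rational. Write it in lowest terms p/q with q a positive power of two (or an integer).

3551/8192

Build val(s[:k]) for k = 1..14, string s = blue red red blue blue red blue blue blue red blue blue blue blue.
val(b) = { 0 | (no moves) } = 1
val(br) = { 0 | 1 } = 1/2
val(brr) = { 0 | 1/2,1 } = 1/4
val(brrb) = { 0,1/4 | 1/2,1 } = 3/8
val(brrbb) = { 0,1/4,3/8 | 1/2,1 } = 7/16
val(brrbbr) = { 0,1/4,3/8 | 7/16,1/2,1 } = 13/32
val(brrbbrb) = { 0,1/4,3/8,13/32 | 7/16,1/2,1 } = 27/64
val(brrbbrbb) = { 0,1/4,3/8,13/32,27/64 | 7/16,1/2,1 } = 55/128
val(brrbbrbbb) = { 0,1/4,3/8,13/32,27/64,55/128 | 7/16,1/2,1 } = 111/256
val(brrbbrbbbr) = { 0,1/4,3/8,13/32,27/64,55/128 | 111/256,7/16,1/2,1 } = 221/512
val(brrbbrbbbrb) = { 0,1/4,3/8,13/32,27/64,55/128,221/512 | 111/256,7/16,1/2,1 } = 443/1024
val(brrbbrbbbrbb) = { 0,1/4,3/8,13/32,27/64,55/128,221/512,443/1024 | 111/256,7/16,1/2,1 } = 887/2048
val(brrbbrbbbrbbb) = { 0,1/4,3/8,13/32,27/64,55/128,221/512,443/1024,887/2048 | 111/256,7/16,1/2,1 } = 1775/4096
val(brrbbrbbbrbbbb) = { 0,1/4,3/8,13/32,27/64,55/128,221/512,443/1024,887/2048,1775/4096 | 111/256,7/16,1/2,1 } = 3551/8192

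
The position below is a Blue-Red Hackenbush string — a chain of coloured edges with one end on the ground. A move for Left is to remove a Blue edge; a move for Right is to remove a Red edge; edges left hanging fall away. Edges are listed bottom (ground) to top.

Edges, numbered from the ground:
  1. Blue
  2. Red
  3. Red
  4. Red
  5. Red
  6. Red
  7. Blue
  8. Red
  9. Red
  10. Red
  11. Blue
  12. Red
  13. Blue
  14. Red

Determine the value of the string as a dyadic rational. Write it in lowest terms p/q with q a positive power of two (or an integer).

277/8192

1 of 14 · B · max L 0 · min R +∞ ⇒ 1
2 of 14 · BR · max L 0 · min R 1 ⇒ 1/2
3 of 14 · BRR · max L 0 · min R 1/2 ⇒ 1/4
4 of 14 · BRRR · max L 0 · min R 1/4 ⇒ 1/8
5 of 14 · BRRRR · max L 0 · min R 1/8 ⇒ 1/16
6 of 14 · BRRRRR · max L 0 · min R 1/16 ⇒ 1/32
7 of 14 · BRRRRRB · max L 1/32 · min R 1/16 ⇒ 3/64
8 of 14 · BRRRRRBR · max L 1/32 · min R 3/64 ⇒ 5/128
9 of 14 · BRRRRRBRR · max L 1/32 · min R 5/128 ⇒ 9/256
10 of 14 · BRRRRRBRRR · max L 1/32 · min R 9/256 ⇒ 17/512
11 of 14 · BRRRRRBRRRB · max L 17/512 · min R 9/256 ⇒ 35/1024
12 of 14 · BRRRRRBRRRBR · max L 17/512 · min R 35/1024 ⇒ 69/2048
13 of 14 · BRRRRRBRRRBRB · max L 69/2048 · min R 35/1024 ⇒ 139/4096
14 of 14 · BRRRRRBRRRBRBR · max L 69/2048 · min R 139/4096 ⇒ 277/8192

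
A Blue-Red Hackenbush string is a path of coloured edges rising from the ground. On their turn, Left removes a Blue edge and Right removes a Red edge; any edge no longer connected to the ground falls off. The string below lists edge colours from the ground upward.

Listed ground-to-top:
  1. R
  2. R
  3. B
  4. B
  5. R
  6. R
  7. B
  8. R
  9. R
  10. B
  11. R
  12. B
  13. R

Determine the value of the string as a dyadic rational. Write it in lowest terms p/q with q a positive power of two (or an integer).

edge 1 of 13 (R): { — | 0 } -> -1
edge 2 of 13 (R): { — | -1, 0 } -> -2
edge 3 of 13 (B): { -2 | -1, 0 } -> -3/2
edge 4 of 13 (B): { -2, -3/2 | -1, 0 } -> -5/4
edge 5 of 13 (R): { -2, -3/2 | -5/4, -1, 0 } -> -11/8
edge 6 of 13 (R): { -2, -3/2 | -11/8, -5/4, -1, 0 } -> -23/16
edge 7 of 13 (B): { -2, -3/2, -23/16 | -11/8, -5/4, -1, 0 } -> -45/32
edge 8 of 13 (R): { -2, -3/2, -23/16 | -45/32, -11/8, -5/4, -1, 0 } -> -91/64
edge 9 of 13 (R): { -2, -3/2, -23/16 | -91/64, -45/32, -11/8, -5/4, -1, 0 } -> -183/128
edge 10 of 13 (B): { -2, -3/2, -23/16, -183/128 | -91/64, -45/32, -11/8, -5/4, -1, 0 } -> -365/256
edge 11 of 13 (R): { -2, -3/2, -23/16, -183/128 | -365/256, -91/64, -45/32, -11/8, -5/4, -1, 0 } -> -731/512
edge 12 of 13 (B): { -2, -3/2, -23/16, -183/128, -731/512 | -365/256, -91/64, -45/32, -11/8, -5/4, -1, 0 } -> -1461/1024
edge 13 of 13 (R): { -2, -3/2, -23/16, -183/128, -731/512 | -1461/1024, -365/256, -91/64, -45/32, -11/8, -5/4, -1, 0 } -> -2923/2048

-2923/2048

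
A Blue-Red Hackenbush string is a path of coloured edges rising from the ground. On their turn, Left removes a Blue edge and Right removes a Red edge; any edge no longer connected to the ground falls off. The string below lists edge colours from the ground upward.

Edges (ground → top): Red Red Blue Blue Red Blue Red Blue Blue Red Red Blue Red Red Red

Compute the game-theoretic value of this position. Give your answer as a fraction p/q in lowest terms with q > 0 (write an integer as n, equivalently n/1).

-10863/8192

v_1 [R]  L=[—]  R=[0]  ⇒ -1
v_2 [RR]  L=[—]  R=[-1; 0]  ⇒ -2
v_3 [RRB]  L=[-2]  R=[-1; 0]  ⇒ -3/2
v_4 [RRBB]  L=[-2; -3/2]  R=[-1; 0]  ⇒ -5/4
v_5 [RRBBR]  L=[-2; -3/2]  R=[-5/4; -1; 0]  ⇒ -11/8
v_6 [RRBBRB]  L=[-2; -3/2; -11/8]  R=[-5/4; -1; 0]  ⇒ -21/16
v_7 [RRBBRBR]  L=[-2; -3/2; -11/8]  R=[-21/16; -5/4; -1; 0]  ⇒ -43/32
v_8 [RRBBRBRB]  L=[-2; -3/2; -11/8; -43/32]  R=[-21/16; -5/4; -1; 0]  ⇒ -85/64
v_9 [RRBBRBRBB]  L=[-2; -3/2; -11/8; -43/32; -85/64]  R=[-21/16; -5/4; -1; 0]  ⇒ -169/128
v_10 [RRBBRBRBBR]  L=[-2; -3/2; -11/8; -43/32; -85/64]  R=[-169/128; -21/16; -5/4; -1; 0]  ⇒ -339/256
v_11 [RRBBRBRBBRR]  L=[-2; -3/2; -11/8; -43/32; -85/64]  R=[-339/256; -169/128; -21/16; -5/4; -1; 0]  ⇒ -679/512
v_12 [RRBBRBRBBRRB]  L=[-2; -3/2; -11/8; -43/32; -85/64; -679/512]  R=[-339/256; -169/128; -21/16; -5/4; -1; 0]  ⇒ -1357/1024
v_13 [RRBBRBRBBRRBR]  L=[-2; -3/2; -11/8; -43/32; -85/64; -679/512]  R=[-1357/1024; -339/256; -169/128; -21/16; -5/4; -1; 0]  ⇒ -2715/2048
v_14 [RRBBRBRBBRRBRR]  L=[-2; -3/2; -11/8; -43/32; -85/64; -679/512]  R=[-2715/2048; -1357/1024; -339/256; -169/128; -21/16; -5/4; -1; 0]  ⇒ -5431/4096
v_15 [RRBBRBRBBRRBRRR]  L=[-2; -3/2; -11/8; -43/32; -85/64; -679/512]  R=[-5431/4096; -2715/2048; -1357/1024; -339/256; -169/128; -21/16; -5/4; -1; 0]  ⇒ -10863/8192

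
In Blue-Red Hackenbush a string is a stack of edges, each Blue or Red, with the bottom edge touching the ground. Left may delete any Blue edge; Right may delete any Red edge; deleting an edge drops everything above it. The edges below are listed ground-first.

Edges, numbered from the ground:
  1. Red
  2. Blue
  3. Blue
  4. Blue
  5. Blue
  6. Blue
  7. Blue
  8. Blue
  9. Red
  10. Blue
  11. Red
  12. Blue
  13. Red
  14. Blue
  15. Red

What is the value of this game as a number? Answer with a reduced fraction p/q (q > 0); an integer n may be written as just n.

-171/16384

edge 1 of 15 (Red): { — | 0 } => -1
edge 2 of 15 (Blue): { -1 | 0 } => -1/2
edge 3 of 15 (Blue): { -1, -1/2 | 0 } => -1/4
edge 4 of 15 (Blue): { -1, -1/2, -1/4 | 0 } => -1/8
edge 5 of 15 (Blue): { -1, -1/2, -1/4, -1/8 | 0 } => -1/16
edge 6 of 15 (Blue): { -1, -1/2, -1/4, -1/8, -1/16 | 0 } => -1/32
edge 7 of 15 (Blue): { -1, -1/2, -1/4, -1/8, -1/16, -1/32 | 0 } => -1/64
edge 8 of 15 (Blue): { -1, -1/2, -1/4, -1/8, -1/16, -1/32, -1/64 | 0 } => -1/128
edge 9 of 15 (Red): { -1, -1/2, -1/4, -1/8, -1/16, -1/32, -1/64 | -1/128, 0 } => -3/256
edge 10 of 15 (Blue): { -1, -1/2, -1/4, -1/8, -1/16, -1/32, -1/64, -3/256 | -1/128, 0 } => -5/512
edge 11 of 15 (Red): { -1, -1/2, -1/4, -1/8, -1/16, -1/32, -1/64, -3/256 | -5/512, -1/128, 0 } => -11/1024
edge 12 of 15 (Blue): { -1, -1/2, -1/4, -1/8, -1/16, -1/32, -1/64, -3/256, -11/1024 | -5/512, -1/128, 0 } => -21/2048
edge 13 of 15 (Red): { -1, -1/2, -1/4, -1/8, -1/16, -1/32, -1/64, -3/256, -11/1024 | -21/2048, -5/512, -1/128, 0 } => -43/4096
edge 14 of 15 (Blue): { -1, -1/2, -1/4, -1/8, -1/16, -1/32, -1/64, -3/256, -11/1024, -43/4096 | -21/2048, -5/512, -1/128, 0 } => -85/8192
edge 15 of 15 (Red): { -1, -1/2, -1/4, -1/8, -1/16, -1/32, -1/64, -3/256, -11/1024, -43/4096 | -85/8192, -21/2048, -5/512, -1/128, 0 } => -171/16384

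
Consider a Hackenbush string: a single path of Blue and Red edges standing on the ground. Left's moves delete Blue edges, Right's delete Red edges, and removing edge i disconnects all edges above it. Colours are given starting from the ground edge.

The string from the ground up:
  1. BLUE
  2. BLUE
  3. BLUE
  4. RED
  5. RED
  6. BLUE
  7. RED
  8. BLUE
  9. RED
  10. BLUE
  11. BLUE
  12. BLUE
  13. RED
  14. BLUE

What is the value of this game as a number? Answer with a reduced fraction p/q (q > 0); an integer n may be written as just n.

4795/2048

Prefix values for BLUE BLUE BLUE RED RED BLUE RED BLUE RED BLUE BLUE BLUE RED BLUE via {L|R} + simplicity:
B: Left { 0 }, Right { · } => simplest 1
BB: Left { 0; 1 }, Right { · } => simplest 2
BBB: Left { 0; 1; 2 }, Right { · } => simplest 3
BBBR: Left { 0; 1; 2 }, Right { 3 } => simplest 5/2
BBBRR: Left { 0; 1; 2 }, Right { 5/2; 3 } => simplest 9/4
BBBRRB: Left { 0; 1; 2; 9/4 }, Right { 5/2; 3 } => simplest 19/8
BBBRRBR: Left { 0; 1; 2; 9/4 }, Right { 19/8; 5/2; 3 } => simplest 37/16
BBBRRBRB: Left { 0; 1; 2; 9/4; 37/16 }, Right { 19/8; 5/2; 3 } => simplest 75/32
BBBRRBRBR: Left { 0; 1; 2; 9/4; 37/16 }, Right { 75/32; 19/8; 5/2; 3 } => simplest 149/64
BBBRRBRBRB: Left { 0; 1; 2; 9/4; 37/16; 149/64 }, Right { 75/32; 19/8; 5/2; 3 } => simplest 299/128
BBBRRBRBRBB: Left { 0; 1; 2; 9/4; 37/16; 149/64; 299/128 }, Right { 75/32; 19/8; 5/2; 3 } => simplest 599/256
BBBRRBRBRBBB: Left { 0; 1; 2; 9/4; 37/16; 149/64; 299/128; 599/256 }, Right { 75/32; 19/8; 5/2; 3 } => simplest 1199/512
BBBRRBRBRBBBR: Left { 0; 1; 2; 9/4; 37/16; 149/64; 299/128; 599/256 }, Right { 1199/512; 75/32; 19/8; 5/2; 3 } => simplest 2397/1024
BBBRRBRBRBBBRB: Left { 0; 1; 2; 9/4; 37/16; 149/64; 299/128; 599/256; 2397/1024 }, Right { 1199/512; 75/32; 19/8; 5/2; 3 } => simplest 4795/2048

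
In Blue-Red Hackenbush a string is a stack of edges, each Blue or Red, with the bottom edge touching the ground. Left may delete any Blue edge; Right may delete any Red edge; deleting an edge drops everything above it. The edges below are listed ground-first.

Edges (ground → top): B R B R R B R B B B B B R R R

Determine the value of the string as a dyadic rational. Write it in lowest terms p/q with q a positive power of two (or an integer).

value(B) = { 0 | none } -> 1
value(BR) = { 0 | 1 } -> 1/2
value(BRB) = { 0,1/2 | 1 } -> 3/4
value(BRBR) = { 0,1/2 | 3/4,1 } -> 5/8
value(BRBRR) = { 0,1/2 | 5/8,3/4,1 } -> 9/16
value(BRBRRB) = { 0,1/2,9/16 | 5/8,3/4,1 } -> 19/32
value(BRBRRBR) = { 0,1/2,9/16 | 19/32,5/8,3/4,1 } -> 37/64
value(BRBRRBRB) = { 0,1/2,9/16,37/64 | 19/32,5/8,3/4,1 } -> 75/128
value(BRBRRBRBB) = { 0,1/2,9/16,37/64,75/128 | 19/32,5/8,3/4,1 } -> 151/256
value(BRBRRBRBBB) = { 0,1/2,9/16,37/64,75/128,151/256 | 19/32,5/8,3/4,1 } -> 303/512
value(BRBRRBRBBBB) = { 0,1/2,9/16,37/64,75/128,151/256,303/512 | 19/32,5/8,3/4,1 } -> 607/1024
value(BRBRRBRBBBBB) = { 0,1/2,9/16,37/64,75/128,151/256,303/512,607/1024 | 19/32,5/8,3/4,1 } -> 1215/2048
value(BRBRRBRBBBBBR) = { 0,1/2,9/16,37/64,75/128,151/256,303/512,607/1024 | 1215/2048,19/32,5/8,3/4,1 } -> 2429/4096
value(BRBRRBRBBBBBRR) = { 0,1/2,9/16,37/64,75/128,151/256,303/512,607/1024 | 2429/4096,1215/2048,19/32,5/8,3/4,1 } -> 4857/8192
value(BRBRRBRBBBBBRRR) = { 0,1/2,9/16,37/64,75/128,151/256,303/512,607/1024 | 4857/8192,2429/4096,1215/2048,19/32,5/8,3/4,1 } -> 9713/16384

9713/16384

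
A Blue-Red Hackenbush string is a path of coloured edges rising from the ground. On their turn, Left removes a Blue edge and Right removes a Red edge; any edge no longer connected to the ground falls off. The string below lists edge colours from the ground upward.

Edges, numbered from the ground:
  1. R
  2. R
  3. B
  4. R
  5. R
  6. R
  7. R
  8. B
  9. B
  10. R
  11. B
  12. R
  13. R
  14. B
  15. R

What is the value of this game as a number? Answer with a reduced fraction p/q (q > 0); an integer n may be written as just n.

-15963/8192

Build v(s[:k]) for k = 1..15, string s = R R B R R R R B B R B R R B R.
edge 1 of 15 (R): { ∅ | 0 } so -1
edge 2 of 15 (R): { ∅ | -1; 0 } so -2
edge 3 of 15 (B): { -2 | -1; 0 } so -3/2
edge 4 of 15 (R): { -2 | -3/2; -1; 0 } so -7/4
edge 5 of 15 (R): { -2 | -7/4; -3/2; -1; 0 } so -15/8
edge 6 of 15 (R): { -2 | -15/8; -7/4; -3/2; -1; 0 } so -31/16
edge 7 of 15 (R): { -2 | -31/16; -15/8; -7/4; -3/2; -1; 0 } so -63/32
edge 8 of 15 (B): { -2; -63/32 | -31/16; -15/8; -7/4; -3/2; -1; 0 } so -125/64
edge 9 of 15 (B): { -2; -63/32; -125/64 | -31/16; -15/8; -7/4; -3/2; -1; 0 } so -249/128
edge 10 of 15 (R): { -2; -63/32; -125/64 | -249/128; -31/16; -15/8; -7/4; -3/2; -1; 0 } so -499/256
edge 11 of 15 (B): { -2; -63/32; -125/64; -499/256 | -249/128; -31/16; -15/8; -7/4; -3/2; -1; 0 } so -997/512
edge 12 of 15 (R): { -2; -63/32; -125/64; -499/256 | -997/512; -249/128; -31/16; -15/8; -7/4; -3/2; -1; 0 } so -1995/1024
edge 13 of 15 (R): { -2; -63/32; -125/64; -499/256 | -1995/1024; -997/512; -249/128; -31/16; -15/8; -7/4; -3/2; -1; 0 } so -3991/2048
edge 14 of 15 (B): { -2; -63/32; -125/64; -499/256; -3991/2048 | -1995/1024; -997/512; -249/128; -31/16; -15/8; -7/4; -3/2; -1; 0 } so -7981/4096
edge 15 of 15 (R): { -2; -63/32; -125/64; -499/256; -3991/2048 | -7981/4096; -1995/1024; -997/512; -249/128; -31/16; -15/8; -7/4; -3/2; -1; 0 } so -15963/8192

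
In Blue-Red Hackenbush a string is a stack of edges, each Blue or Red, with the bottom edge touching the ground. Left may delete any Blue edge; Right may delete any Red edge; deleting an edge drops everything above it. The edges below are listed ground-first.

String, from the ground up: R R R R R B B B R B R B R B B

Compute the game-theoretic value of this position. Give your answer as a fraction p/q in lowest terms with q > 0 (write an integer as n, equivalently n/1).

-4265/1024

Recurse on prefixes of the 15-edge string R R R R R B B B R B R B R B B:
1 of 15 · R · max L −∞ · min R 0 -> -1
2 of 15 · RR · max L −∞ · min R -1 -> -2
3 of 15 · RRR · max L −∞ · min R -2 -> -3
4 of 15 · RRRR · max L −∞ · min R -3 -> -4
5 of 15 · RRRRR · max L −∞ · min R -4 -> -5
6 of 15 · RRRRRB · max L -5 · min R -4 -> -9/2
7 of 15 · RRRRRBB · max L -9/2 · min R -4 -> -17/4
8 of 15 · RRRRRBBB · max L -17/4 · min R -4 -> -33/8
9 of 15 · RRRRRBBBR · max L -17/4 · min R -33/8 -> -67/16
10 of 15 · RRRRRBBBRB · max L -67/16 · min R -33/8 -> -133/32
11 of 15 · RRRRRBBBRBR · max L -67/16 · min R -133/32 -> -267/64
12 of 15 · RRRRRBBBRBRB · max L -267/64 · min R -133/32 -> -533/128
13 of 15 · RRRRRBBBRBRBR · max L -267/64 · min R -533/128 -> -1067/256
14 of 15 · RRRRRBBBRBRBRB · max L -1067/256 · min R -533/128 -> -2133/512
15 of 15 · RRRRRBBBRBRBRBB · max L -2133/512 · min R -533/128 -> -4265/1024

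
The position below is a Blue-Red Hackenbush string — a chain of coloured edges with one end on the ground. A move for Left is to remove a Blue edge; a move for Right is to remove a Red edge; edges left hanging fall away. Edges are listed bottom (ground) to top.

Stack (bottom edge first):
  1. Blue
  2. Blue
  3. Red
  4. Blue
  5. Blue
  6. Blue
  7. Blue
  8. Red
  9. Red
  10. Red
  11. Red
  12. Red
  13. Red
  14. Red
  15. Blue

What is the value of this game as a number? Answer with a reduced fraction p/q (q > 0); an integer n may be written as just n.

Recurse on prefixes of the 15-edge string Blue Blue Red Blue Blue Blue Blue Red Red Red Red Red Red Red Blue:
step 1: add Blue to get B; options L={ 0 } R={ ∅ } gives 1
step 2: add Blue to get BB; options L={ 0; 1 } R={ ∅ } gives 2
step 3: add Red to get BBR; options L={ 0; 1 } R={ 2 } gives 3/2
step 4: add Blue to get BBRB; options L={ 0; 1; 3/2 } R={ 2 } gives 7/4
step 5: add Blue to get BBRBB; options L={ 0; 1; 3/2; 7/4 } R={ 2 } gives 15/8
step 6: add Blue to get BBRBBB; options L={ 0; 1; 3/2; 7/4; 15/8 } R={ 2 } gives 31/16
step 7: add Blue to get BBRBBBB; options L={ 0; 1; 3/2; 7/4; 15/8; 31/16 } R={ 2 } gives 63/32
step 8: add Red to get BBRBBBBR; options L={ 0; 1; 3/2; 7/4; 15/8; 31/16 } R={ 63/32; 2 } gives 125/64
step 9: add Red to get BBRBBBBRR; options L={ 0; 1; 3/2; 7/4; 15/8; 31/16 } R={ 125/64; 63/32; 2 } gives 249/128
step 10: add Red to get BBRBBBBRRR; options L={ 0; 1; 3/2; 7/4; 15/8; 31/16 } R={ 249/128; 125/64; 63/32; 2 } gives 497/256
step 11: add Red to get BBRBBBBRRRR; options L={ 0; 1; 3/2; 7/4; 15/8; 31/16 } R={ 497/256; 249/128; 125/64; 63/32; 2 } gives 993/512
step 12: add Red to get BBRBBBBRRRRR; options L={ 0; 1; 3/2; 7/4; 15/8; 31/16 } R={ 993/512; 497/256; 249/128; 125/64; 63/32; 2 } gives 1985/1024
step 13: add Red to get BBRBBBBRRRRRR; options L={ 0; 1; 3/2; 7/4; 15/8; 31/16 } R={ 1985/1024; 993/512; 497/256; 249/128; 125/64; 63/32; 2 } gives 3969/2048
step 14: add Red to get BBRBBBBRRRRRRR; options L={ 0; 1; 3/2; 7/4; 15/8; 31/16 } R={ 3969/2048; 1985/1024; 993/512; 497/256; 249/128; 125/64; 63/32; 2 } gives 7937/4096
step 15: add Blue to get BBRBBBBRRRRRRRB; options L={ 0; 1; 3/2; 7/4; 15/8; 31/16; 7937/4096 } R={ 3969/2048; 1985/1024; 993/512; 497/256; 249/128; 125/64; 63/32; 2 } gives 15875/8192

15875/8192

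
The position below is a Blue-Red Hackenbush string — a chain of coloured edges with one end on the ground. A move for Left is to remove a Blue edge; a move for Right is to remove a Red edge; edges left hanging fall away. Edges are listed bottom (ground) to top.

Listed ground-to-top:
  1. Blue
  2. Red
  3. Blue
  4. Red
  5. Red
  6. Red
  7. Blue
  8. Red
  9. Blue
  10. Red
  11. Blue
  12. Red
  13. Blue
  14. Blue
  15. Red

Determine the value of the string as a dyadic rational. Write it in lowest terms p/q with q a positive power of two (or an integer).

8877/16384

edge 1 of 15 (Blue): { 0 | — } — 1
edge 2 of 15 (Red): { 0 | 1 } — 1/2
edge 3 of 15 (Blue): { 0; 1/2 | 1 } — 3/4
edge 4 of 15 (Red): { 0; 1/2 | 3/4; 1 } — 5/8
edge 5 of 15 (Red): { 0; 1/2 | 5/8; 3/4; 1 } — 9/16
edge 6 of 15 (Red): { 0; 1/2 | 9/16; 5/8; 3/4; 1 } — 17/32
edge 7 of 15 (Blue): { 0; 1/2; 17/32 | 9/16; 5/8; 3/4; 1 } — 35/64
edge 8 of 15 (Red): { 0; 1/2; 17/32 | 35/64; 9/16; 5/8; 3/4; 1 } — 69/128
edge 9 of 15 (Blue): { 0; 1/2; 17/32; 69/128 | 35/64; 9/16; 5/8; 3/4; 1 } — 139/256
edge 10 of 15 (Red): { 0; 1/2; 17/32; 69/128 | 139/256; 35/64; 9/16; 5/8; 3/4; 1 } — 277/512
edge 11 of 15 (Blue): { 0; 1/2; 17/32; 69/128; 277/512 | 139/256; 35/64; 9/16; 5/8; 3/4; 1 } — 555/1024
edge 12 of 15 (Red): { 0; 1/2; 17/32; 69/128; 277/512 | 555/1024; 139/256; 35/64; 9/16; 5/8; 3/4; 1 } — 1109/2048
edge 13 of 15 (Blue): { 0; 1/2; 17/32; 69/128; 277/512; 1109/2048 | 555/1024; 139/256; 35/64; 9/16; 5/8; 3/4; 1 } — 2219/4096
edge 14 of 15 (Blue): { 0; 1/2; 17/32; 69/128; 277/512; 1109/2048; 2219/4096 | 555/1024; 139/256; 35/64; 9/16; 5/8; 3/4; 1 } — 4439/8192
edge 15 of 15 (Red): { 0; 1/2; 17/32; 69/128; 277/512; 1109/2048; 2219/4096 | 4439/8192; 555/1024; 139/256; 35/64; 9/16; 5/8; 3/4; 1 } — 8877/16384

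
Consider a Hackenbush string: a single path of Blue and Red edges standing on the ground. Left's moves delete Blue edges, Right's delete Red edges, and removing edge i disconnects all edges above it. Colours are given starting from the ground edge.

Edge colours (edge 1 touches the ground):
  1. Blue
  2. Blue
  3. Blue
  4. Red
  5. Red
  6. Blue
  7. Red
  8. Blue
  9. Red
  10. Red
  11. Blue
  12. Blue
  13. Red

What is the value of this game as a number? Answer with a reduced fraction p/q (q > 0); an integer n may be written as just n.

2381/1024

step 1: add Blue to get B; options L={ 0 } R={ · } = 1
step 2: add Blue to get BB; options L={ 0; 1 } R={ · } = 2
step 3: add Blue to get BBB; options L={ 0; 1; 2 } R={ · } = 3
step 4: add Red to get BBBR; options L={ 0; 1; 2 } R={ 3 } = 5/2
step 5: add Red to get BBBRR; options L={ 0; 1; 2 } R={ 5/2; 3 } = 9/4
step 6: add Blue to get BBBRRB; options L={ 0; 1; 2; 9/4 } R={ 5/2; 3 } = 19/8
step 7: add Red to get BBBRRBR; options L={ 0; 1; 2; 9/4 } R={ 19/8; 5/2; 3 } = 37/16
step 8: add Blue to get BBBRRBRB; options L={ 0; 1; 2; 9/4; 37/16 } R={ 19/8; 5/2; 3 } = 75/32
step 9: add Red to get BBBRRBRBR; options L={ 0; 1; 2; 9/4; 37/16 } R={ 75/32; 19/8; 5/2; 3 } = 149/64
step 10: add Red to get BBBRRBRBRR; options L={ 0; 1; 2; 9/4; 37/16 } R={ 149/64; 75/32; 19/8; 5/2; 3 } = 297/128
step 11: add Blue to get BBBRRBRBRRB; options L={ 0; 1; 2; 9/4; 37/16; 297/128 } R={ 149/64; 75/32; 19/8; 5/2; 3 } = 595/256
step 12: add Blue to get BBBRRBRBRRBB; options L={ 0; 1; 2; 9/4; 37/16; 297/128; 595/256 } R={ 149/64; 75/32; 19/8; 5/2; 3 } = 1191/512
step 13: add Red to get BBBRRBRBRRBBR; options L={ 0; 1; 2; 9/4; 37/16; 297/128; 595/256 } R={ 1191/512; 149/64; 75/32; 19/8; 5/2; 3 } = 2381/1024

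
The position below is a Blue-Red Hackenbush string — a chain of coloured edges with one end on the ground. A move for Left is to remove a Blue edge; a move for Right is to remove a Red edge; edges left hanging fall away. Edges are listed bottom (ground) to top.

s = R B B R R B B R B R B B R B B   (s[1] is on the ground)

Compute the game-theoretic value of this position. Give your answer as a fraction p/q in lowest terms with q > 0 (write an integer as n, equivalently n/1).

Prefix values for R B B R R B B R B R B B R B B via {L|R} + simplicity:
1 of 15 · R · max L −∞ · min R 0 so -1
2 of 15 · RB · max L -1 · min R 0 so -1/2
3 of 15 · RBB · max L -1/2 · min R 0 so -1/4
4 of 15 · RBBR · max L -1/2 · min R -1/4 so -3/8
5 of 15 · RBBRR · max L -1/2 · min R -3/8 so -7/16
6 of 15 · RBBRRB · max L -7/16 · min R -3/8 so -13/32
7 of 15 · RBBRRBB · max L -13/32 · min R -3/8 so -25/64
8 of 15 · RBBRRBBR · max L -13/32 · min R -25/64 so -51/128
9 of 15 · RBBRRBBRB · max L -51/128 · min R -25/64 so -101/256
10 of 15 · RBBRRBBRBR · max L -51/128 · min R -101/256 so -203/512
11 of 15 · RBBRRBBRBRB · max L -203/512 · min R -101/256 so -405/1024
12 of 15 · RBBRRBBRBRBB · max L -405/1024 · min R -101/256 so -809/2048
13 of 15 · RBBRRBBRBRBBR · max L -405/1024 · min R -809/2048 so -1619/4096
14 of 15 · RBBRRBBRBRBBRB · max L -1619/4096 · min R -809/2048 so -3237/8192
15 of 15 · RBBRRBBRBRBBRBB · max L -3237/8192 · min R -809/2048 so -6473/16384

-6473/16384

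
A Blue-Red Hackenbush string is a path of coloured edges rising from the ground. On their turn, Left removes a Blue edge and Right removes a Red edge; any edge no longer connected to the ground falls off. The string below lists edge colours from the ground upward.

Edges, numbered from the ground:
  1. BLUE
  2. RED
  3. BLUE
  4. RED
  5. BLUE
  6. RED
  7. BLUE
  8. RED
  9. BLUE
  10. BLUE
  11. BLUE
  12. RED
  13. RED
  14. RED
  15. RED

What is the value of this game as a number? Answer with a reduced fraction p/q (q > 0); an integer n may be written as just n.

10977/16384

v(B) = { 0 | ∅ } — 1
v(BR) = { 0 | 1 } — 1/2
v(BRB) = { 0,1/2 | 1 } — 3/4
v(BRBR) = { 0,1/2 | 3/4,1 } — 5/8
v(BRBRB) = { 0,1/2,5/8 | 3/4,1 } — 11/16
v(BRBRBR) = { 0,1/2,5/8 | 11/16,3/4,1 } — 21/32
v(BRBRBRB) = { 0,1/2,5/8,21/32 | 11/16,3/4,1 } — 43/64
v(BRBRBRBR) = { 0,1/2,5/8,21/32 | 43/64,11/16,3/4,1 } — 85/128
v(BRBRBRBRB) = { 0,1/2,5/8,21/32,85/128 | 43/64,11/16,3/4,1 } — 171/256
v(BRBRBRBRBB) = { 0,1/2,5/8,21/32,85/128,171/256 | 43/64,11/16,3/4,1 } — 343/512
v(BRBRBRBRBBB) = { 0,1/2,5/8,21/32,85/128,171/256,343/512 | 43/64,11/16,3/4,1 } — 687/1024
v(BRBRBRBRBBBR) = { 0,1/2,5/8,21/32,85/128,171/256,343/512 | 687/1024,43/64,11/16,3/4,1 } — 1373/2048
v(BRBRBRBRBBBRR) = { 0,1/2,5/8,21/32,85/128,171/256,343/512 | 1373/2048,687/1024,43/64,11/16,3/4,1 } — 2745/4096
v(BRBRBRBRBBBRRR) = { 0,1/2,5/8,21/32,85/128,171/256,343/512 | 2745/4096,1373/2048,687/1024,43/64,11/16,3/4,1 } — 5489/8192
v(BRBRBRBRBBBRRRR) = { 0,1/2,5/8,21/32,85/128,171/256,343/512 | 5489/8192,2745/4096,1373/2048,687/1024,43/64,11/16,3/4,1 } — 10977/16384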